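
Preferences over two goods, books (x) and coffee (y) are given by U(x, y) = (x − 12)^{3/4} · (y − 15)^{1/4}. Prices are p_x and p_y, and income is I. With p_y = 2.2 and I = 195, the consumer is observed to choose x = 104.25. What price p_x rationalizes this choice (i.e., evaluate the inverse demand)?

p_x = 1.2

Let x' = x−12, y' = y−15. MRS = 3·y'/x' = p_x/p_y.
Substituting into the budget: x* = 12 + 0.75·(I − 12·p_x − 15·p_y)/p_x, and y* = 15 + 0.25·(…)/p_y.
Set x* = 104.25 in the demand function and solve for p_x: p_x = 1.2.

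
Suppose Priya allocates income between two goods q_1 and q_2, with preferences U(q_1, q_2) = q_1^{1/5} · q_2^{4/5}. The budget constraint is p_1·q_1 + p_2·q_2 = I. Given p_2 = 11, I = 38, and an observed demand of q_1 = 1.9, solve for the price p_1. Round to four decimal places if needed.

MU_q_1/MU_q_2 = (0.2·q_2)/(0.8·q_1); tangency sets this equal to p_1/p_2.
So 0.2·p_2·q_2 = 0.8·p_1·q_1; combined with the budget, a share 0.2 of income goes to q_1.
Demand: q_1*(p_1,p_2,I) = 0.2·I/p_1 and q_2* = 0.8·I/p_2.
Set q_1* = 1.9 in the demand function and solve for p_1: p_1 = 4.

p_1 = 4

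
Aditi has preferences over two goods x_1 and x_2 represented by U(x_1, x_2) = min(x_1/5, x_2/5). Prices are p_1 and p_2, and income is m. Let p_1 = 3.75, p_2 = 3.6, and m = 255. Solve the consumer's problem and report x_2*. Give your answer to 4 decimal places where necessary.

x_2* = 34.6939

Demand: x_1*(p_1,p_2,m) = 5·m/(5·p_1 + 5·p_2), x_2* = 5·m/(5·p_1 + 5·p_2).
Here 5·3.75 + 5·3.6 = 36.75, giving x_2* = 34.6939.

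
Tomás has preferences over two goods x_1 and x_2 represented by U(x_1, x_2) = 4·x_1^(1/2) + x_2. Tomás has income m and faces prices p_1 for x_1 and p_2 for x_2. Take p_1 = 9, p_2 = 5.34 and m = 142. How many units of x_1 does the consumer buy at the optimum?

x_1* = 1.4082

MU_x_1 = 2/√x_1, MU_x_2 = 1. Tangency: 2/√x_1 = p_1/p_2.
Solve: √x_1 = 2·p_2/p_1, so x_1*(p_1,p_2) = (2·p_2/p_1)², and x_2* = (m − p_1·x_1*)/p_2.
Plugging in: x_1* = (2·5.34/9)² = 1.4082.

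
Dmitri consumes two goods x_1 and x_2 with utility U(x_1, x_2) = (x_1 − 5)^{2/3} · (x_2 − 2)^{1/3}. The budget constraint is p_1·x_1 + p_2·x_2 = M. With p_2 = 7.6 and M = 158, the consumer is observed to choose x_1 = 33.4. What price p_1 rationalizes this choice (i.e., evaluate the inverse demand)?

p_1 = 3

MRS = 2·(x_2−2)/(x_1−5). Tangency with p_1/p_2 gives x_2−2 = (1/2)·(p_1/p_2)·(x_1−5).
After buying the subsistence bundle (5, 2), a share 2/3 of the remaining income goes to x_1: x_1* = 5 + 2/3·(M − 5p_1 − 2p_2)/p_1.
Set x_1* = 33.4 in the demand function and solve for p_1: p_1 = 3.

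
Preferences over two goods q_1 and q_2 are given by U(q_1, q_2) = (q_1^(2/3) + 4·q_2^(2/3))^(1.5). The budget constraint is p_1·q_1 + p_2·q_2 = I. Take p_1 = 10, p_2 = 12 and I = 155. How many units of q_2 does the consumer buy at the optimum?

q_2* = 12.6324

MU_q_1 ∝ q_1^(-1/3), MU_q_2 ∝ 4·q_2^(-1/3), so MRS = (1/4)·(q_2/q_1)^(1/3) = p_1/p_2.
Solve for the ratio: q_2/q_1 = [4·p_1/p_2]^(3).
Substitute q_2 = (q_2/q_1)·q_1 into the budget: q_1* = I/(p_1 + p_2·(q_2/q_1)).
Numerically q_2/q_1 = 37.037037, so q_1* = 155/(10 + 12·37.037037) = 0.3411 and q_2* = 37.037037·0.3411 = 12.6324.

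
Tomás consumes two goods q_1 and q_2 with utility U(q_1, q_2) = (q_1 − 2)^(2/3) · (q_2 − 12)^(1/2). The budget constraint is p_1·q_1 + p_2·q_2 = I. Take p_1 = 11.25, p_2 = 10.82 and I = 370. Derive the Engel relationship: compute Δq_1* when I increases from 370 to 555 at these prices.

Δq_1* = 9.3968

Substituting into the budget: q_1* = 2 + 4/7·(I − 2·p_1 − 12·p_2)/p_1, and q_2* = 12 + 3/7·(…)/p_2.
Discretionary income = 370 − 2·11.25 − 12·10.82 = 217.66; q_1* = 2 + 4/7·217.66/11.25 = 13.0557.
At I' = 555: q_1* = 22.4526. Change: 22.4526 − 13.0557 = 9.3968.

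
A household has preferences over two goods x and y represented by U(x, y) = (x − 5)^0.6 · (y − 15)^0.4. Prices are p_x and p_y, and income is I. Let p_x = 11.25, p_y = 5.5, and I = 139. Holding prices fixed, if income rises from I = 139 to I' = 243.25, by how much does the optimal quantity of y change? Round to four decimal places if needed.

This is Cobb-Douglas in (x−5, y−15): tangency gives 0.6·p_y·(y−15) = 0.4·p_x·(x−5).
Substituting into the budget: x* = 5 + 0.6·(I − 5·p_x − 15·p_y)/p_x, and y* = 15 + 0.4·(…)/p_y.
Discretionary income = 139 − 5·11.25 − 15·5.5 = 0.25; y* = 15 + 0.4·0.25/5.5 = 15.0182.
At I' = 243.25: y* = 22.6. Change: 22.6 − 15.0182 = 7.5818.

Δy* = 7.5818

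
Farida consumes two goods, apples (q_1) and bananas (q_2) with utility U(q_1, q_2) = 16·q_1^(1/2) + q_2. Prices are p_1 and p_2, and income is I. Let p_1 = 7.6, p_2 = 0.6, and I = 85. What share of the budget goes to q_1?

Set MRS = p_1/p_2: 8·q_1^(−1/2) = p_1/p_2.
Thus q_1* = (8·p_2/p_1)² — independent of I — with the rest of income spent on q_2.
Plugging in: q_1* = (8·0.6/7.6)² = 0.3989, q_2* = 136.614.
Expenditure on q_1: 7.6·0.3989 = 3.0316; share = 0.0357.

share on q_1 = 0.0357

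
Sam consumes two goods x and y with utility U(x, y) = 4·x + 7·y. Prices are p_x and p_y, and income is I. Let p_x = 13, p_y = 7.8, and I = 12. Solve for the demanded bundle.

Perfect substitutes: compare marginal utility per dollar. 4/p_x vs 7/p_y → 0.3077 vs 0.8974.
y gives more utility per dollar, so spend all income on y: y* = I/p_y, x* = 0.
Numerically: x* = 0, y* = 1.5385.

x* = 0, y* = 1.5385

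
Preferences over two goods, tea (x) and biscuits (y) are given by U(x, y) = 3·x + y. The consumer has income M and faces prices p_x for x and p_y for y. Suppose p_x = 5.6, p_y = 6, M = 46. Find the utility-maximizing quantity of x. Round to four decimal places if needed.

x* = 8.2143

Perfect substitutes: compare marginal utility per dollar. 3/p_x vs 1/p_y → 0.5357 vs 0.1667.
x gives more utility per dollar, so spend all income on x: x* = M/p_x, y* = 0.
Numerically: x* = 8.2143, y* = 0.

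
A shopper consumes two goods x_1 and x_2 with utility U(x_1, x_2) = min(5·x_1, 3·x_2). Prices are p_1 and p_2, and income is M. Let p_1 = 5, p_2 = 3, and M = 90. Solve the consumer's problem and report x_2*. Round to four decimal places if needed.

x_2* = 15

Leontief preferences: the optimum is at the kink where x_1/3 = x_2/5, i.e. x_2 = (5/3)·x_1.
Budget: p_1·x_1 + p_2·(5/3)·x_1 = M, so (3·p_1 + 5·p_2)·x_1 = 3·M.
Demand: x_1*(p_1,p_2,M) = 3·M/(3·p_1 + 5·p_2), x_2* = 5·M/(3·p_1 + 5·p_2).
Here 3·5 + 5·3 = 30, giving x_2* = 15.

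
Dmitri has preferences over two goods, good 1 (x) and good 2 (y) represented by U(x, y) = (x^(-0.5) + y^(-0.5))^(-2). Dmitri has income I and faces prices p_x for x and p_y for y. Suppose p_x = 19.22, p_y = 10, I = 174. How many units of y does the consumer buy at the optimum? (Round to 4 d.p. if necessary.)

y* = 7.7563

MU_x ∝ x^(-1.5), MU_y ∝ y^(-1.5), so MRS = (y/x)^(1.5) = p_x/p_y.
Hence y/x = (p_x/p_y)^(1/(1.5)), i.e. raised to the 2/3 power.
Substitute y = (y/x)·x into the budget: x* = I/(p_x + p_y·(y/x)).
Numerically y/x = 1.545856, so x* = 174/(19.22 + 10·1.545856) = 5.0175 and y* = 1.545856·5.0175 = 7.7563.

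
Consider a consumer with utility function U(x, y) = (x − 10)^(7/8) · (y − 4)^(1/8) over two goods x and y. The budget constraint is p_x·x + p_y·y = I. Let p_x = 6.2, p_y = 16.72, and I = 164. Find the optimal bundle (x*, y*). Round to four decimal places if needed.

x* = 14.9565, y* = 4.2626

MRS = 7·(y−4)/(x−10). Tangency with p_x/p_y gives y−4 = (1/7)·(p_x/p_y)·(x−10).
Substituting into the budget: x* = 10 + 0.875·(I − 10·p_x − 4·p_y)/p_x, and y* = 4 + 0.125·(…)/p_y.
Discretionary income = 164 − 10·6.2 − 4·16.72 = 35.12; x* = 10 + 0.875·35.12/6.2 = 14.9565; y* = 4 + 0.125·35.12/16.72 = 4.2626.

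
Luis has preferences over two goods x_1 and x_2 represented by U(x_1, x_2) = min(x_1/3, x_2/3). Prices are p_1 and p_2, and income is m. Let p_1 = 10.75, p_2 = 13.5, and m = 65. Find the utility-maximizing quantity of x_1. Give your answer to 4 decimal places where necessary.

x_1* = 2.6804

With perfect complements, no substitution: consume in ratio x_1:x_2 = 3:3.
Budget: p_1·x_1 + p_2·x_1 = m, so (3·p_1 + 3·p_2)·x_1 = 3·m.
Demand: x_1*(p_1,p_2,m) = 3·m/(3·p_1 + 3·p_2), x_2* = 3·m/(3·p_1 + 3·p_2).
Here 3·10.75 + 3·13.5 = 72.75, giving x_1* = 2.6804.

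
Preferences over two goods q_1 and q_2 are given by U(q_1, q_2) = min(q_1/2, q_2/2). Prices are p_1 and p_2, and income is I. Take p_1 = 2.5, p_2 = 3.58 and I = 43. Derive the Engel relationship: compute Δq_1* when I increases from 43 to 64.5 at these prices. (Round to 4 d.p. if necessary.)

Δq_1* = 3.5362

Here 2·2.5 + 2·3.58 = 12.16, giving q_1* = 7.0724.
At I' = 64.5: q_1* = 10.6086. Change: 10.6086 − 7.0724 = 3.5362.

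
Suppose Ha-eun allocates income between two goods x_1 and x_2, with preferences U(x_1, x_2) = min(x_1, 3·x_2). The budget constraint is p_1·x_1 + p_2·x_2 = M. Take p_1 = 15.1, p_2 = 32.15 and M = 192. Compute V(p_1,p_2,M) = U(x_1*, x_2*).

V = 7.4371

Leontief preferences: the optimum is at the kink where x_1/3 = x_2/1, i.e. x_2 = (1/3)·x_1.
Budget: p_1·x_1 + p_2·(1/3)·x_1 = M, so (3·p_1 + p_2)·x_1 = 3·M.
Demand: x_1*(p_1,p_2,M) = 3·M/(3·p_1 + p_2), x_2* = M/(3·p_1 + p_2).
Here 3·15.1 + 32.15 = 77.45, giving x_1* = 7.4371 and x_2* = 2.479.
Utility at the optimum: U(7.4371, 2.479) = 7.4371.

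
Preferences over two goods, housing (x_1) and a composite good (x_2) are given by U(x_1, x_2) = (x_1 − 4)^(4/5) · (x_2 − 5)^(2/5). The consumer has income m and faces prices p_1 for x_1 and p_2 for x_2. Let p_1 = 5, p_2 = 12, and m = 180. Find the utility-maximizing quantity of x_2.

x_2* = 7.7778

This is Cobb-Douglas in (x_1−4, x_2−5): tangency gives 0.8·p_2·(x_2−5) = 0.4·p_1·(x_1−4).
Substituting into the budget: x_1* = 4 + 2/3·(m − 4·p_1 − 5·p_2)/p_1, and x_2* = 5 + 1/3·(…)/p_2.
Discretionary income = 180 − 4·5 − 5·12 = 100; x_2* = 5 + 1/3·100/12 = 7.7778.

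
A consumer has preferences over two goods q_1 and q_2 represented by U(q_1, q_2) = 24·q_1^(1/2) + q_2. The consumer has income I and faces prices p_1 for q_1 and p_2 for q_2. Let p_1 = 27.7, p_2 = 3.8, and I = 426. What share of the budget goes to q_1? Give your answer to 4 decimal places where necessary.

Plugging in: q_1* = (12·3.8/27.7)² = 2.71, q_2* = 92.3508.
Expenditure on q_1: 27.7·2.71 = 75.0671; share = 0.1762.

share on q_1 = 0.1762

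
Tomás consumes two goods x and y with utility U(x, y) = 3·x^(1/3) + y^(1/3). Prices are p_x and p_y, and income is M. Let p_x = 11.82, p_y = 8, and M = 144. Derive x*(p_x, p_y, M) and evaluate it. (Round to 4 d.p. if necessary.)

x* = 9.8731

MU_x ∝ 3·x^(-2/3), MU_y ∝ y^(-2/3), so MRS = 3·(y/x)^(2/3) = p_x/p_y.
Hence y/x = ((1/3)·p_x/p_y)^(1/(2/3)), i.e. raised to the 1.5 power.
Substitute y = (y/x)·x into the budget: x* = M/(p_x + p_y·(y/x)).
Numerically y/x = 0.345628, so x* = 144/(11.82 + 8·0.345628) = 9.8731.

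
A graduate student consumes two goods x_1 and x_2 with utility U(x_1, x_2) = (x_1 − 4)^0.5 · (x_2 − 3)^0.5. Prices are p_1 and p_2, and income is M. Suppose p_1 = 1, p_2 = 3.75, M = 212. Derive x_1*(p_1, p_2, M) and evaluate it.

x_1* = 102.375

This is Cobb-Douglas in (x_1−4, x_2−3): tangency gives 0.5·p_2·(x_2−3) = 0.5·p_1·(x_1−4).
Substituting into the budget: x_1* = 4 + 0.5·(M − 4·p_1 − 3·p_2)/p_1, and x_2* = 3 + 0.5·(…)/p_2.
Discretionary income = 212 − 4·1 − 3·3.75 = 196.75; x_1* = 4 + 0.5·196.75/1 = 102.375.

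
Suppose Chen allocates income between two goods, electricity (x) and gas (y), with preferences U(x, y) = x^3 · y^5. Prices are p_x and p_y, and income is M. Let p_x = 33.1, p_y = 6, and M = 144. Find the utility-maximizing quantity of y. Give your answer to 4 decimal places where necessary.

y* = 15

The MRS is (3/5)·y/x. Set MRS = p_x/p_y.
So 3·p_y·y = 5·p_x·x; combined with the budget, a share 0.375 of income goes to x.
Demand: x*(p_x,p_y,M) = 0.375·M/p_x and y* = 0.625·M/p_y.
At p_x=33.1, p_y=6, M=144: y* = 0.625·144/6 = 15.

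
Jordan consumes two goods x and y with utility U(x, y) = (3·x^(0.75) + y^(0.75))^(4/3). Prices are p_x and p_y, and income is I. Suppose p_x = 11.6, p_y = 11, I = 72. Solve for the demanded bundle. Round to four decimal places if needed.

x* = 6.1183, y* = 0.0934

MU_x ∝ 3·x^(-0.25), MU_y ∝ y^(-0.25), so MRS = 3·(y/x)^(0.25) = p_x/p_y.
Hence y/x = ((1/3)·p_x/p_y)^(1/(0.25)), i.e. raised to the 4 power.
With the ratio pinned down, the budget gives x* = I/(p_x + p_y·(y/x)) and y* = (y/x)·x*.
Numerically y/x = 0.015268, so x* = 72/(11.6 + 11·0.015268) = 6.1183 and y* = 0.015268·6.1183 = 0.0934.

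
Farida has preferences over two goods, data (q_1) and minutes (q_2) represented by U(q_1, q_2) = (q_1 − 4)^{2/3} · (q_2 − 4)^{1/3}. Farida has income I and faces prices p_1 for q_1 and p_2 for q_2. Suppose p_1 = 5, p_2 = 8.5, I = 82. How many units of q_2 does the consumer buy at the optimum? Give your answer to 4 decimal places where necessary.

q_2* = 5.098

Let q_1' = q_1−4, q_2' = q_2−4. MRS = 2·q_2'/q_1' = p_1/p_2.
Substituting into the budget: q_1* = 4 + 2/3·(I − 4·p_1 − 4·p_2)/p_1, and q_2* = 4 + 1/3·(…)/p_2.
Discretionary income = 82 − 4·5 − 4·8.5 = 28; q_2* = 4 + 1/3·28/8.5 = 5.098.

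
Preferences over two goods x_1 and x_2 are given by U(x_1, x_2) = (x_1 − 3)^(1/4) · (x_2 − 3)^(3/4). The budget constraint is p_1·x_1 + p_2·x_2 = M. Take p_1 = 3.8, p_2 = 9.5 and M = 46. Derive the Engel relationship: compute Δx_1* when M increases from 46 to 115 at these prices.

MRS = (1/3)·(x_2−3)/(x_1−3). Tangency with p_1/p_2 gives x_2−3 = 3·(p_1/p_2)·(x_1−3).
After buying the subsistence bundle (3, 3), a share 0.25 of the remaining income goes to x_1: x_1* = 3 + 0.25·(M − 3p_1 − 3p_2)/p_1.
Discretionary income = 46 − 3·3.8 − 3·9.5 = 6.1; x_1* = 3 + 0.25·6.1/3.8 = 3.4013.
At M' = 115: x_1* = 7.9408. Change: 7.9408 − 3.4013 = 4.5395.

Δx_1* = 4.5395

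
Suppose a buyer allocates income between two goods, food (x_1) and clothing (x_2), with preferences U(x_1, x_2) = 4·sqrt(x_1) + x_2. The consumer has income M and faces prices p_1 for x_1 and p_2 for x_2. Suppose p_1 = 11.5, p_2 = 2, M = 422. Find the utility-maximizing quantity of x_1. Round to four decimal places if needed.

Set MRS = p_1/p_2: 2·x_1^(−1/2) = p_1/p_2.
Solve: √x_1 = 2·p_2/p_1, so x_1*(p_1,p_2) = (2·p_2/p_1)², and x_2* = (M − p_1·x_1*)/p_2.
Plugging in: x_1* = (2·2/11.5)² = 0.121.

x_1* = 0.121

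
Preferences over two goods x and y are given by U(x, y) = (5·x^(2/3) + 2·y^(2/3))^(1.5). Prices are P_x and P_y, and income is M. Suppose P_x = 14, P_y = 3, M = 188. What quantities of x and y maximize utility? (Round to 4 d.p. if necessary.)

Numerically y/x = 6.504296, so x* = 188/(14 + 3·6.504296) = 5.6098 and y* = 6.504296·5.6098 = 36.4877.

x* = 5.6098, y* = 36.4877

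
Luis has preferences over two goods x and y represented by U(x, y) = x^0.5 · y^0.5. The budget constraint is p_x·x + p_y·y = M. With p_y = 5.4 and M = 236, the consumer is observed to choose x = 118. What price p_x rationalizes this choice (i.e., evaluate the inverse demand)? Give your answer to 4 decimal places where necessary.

The MRS is y/x. Set MRS = p_x/p_y.
Rearranging, p_y·y = p_x·x. Substituting into the budget gives p_x·x·(1 + 1) = M.
Demand: x*(p_x,p_y,M) = 0.5·M/p_x and y* = 0.5·M/p_y.
Set x* = 118 in the demand function and solve for p_x: p_x = 1.

p_x = 1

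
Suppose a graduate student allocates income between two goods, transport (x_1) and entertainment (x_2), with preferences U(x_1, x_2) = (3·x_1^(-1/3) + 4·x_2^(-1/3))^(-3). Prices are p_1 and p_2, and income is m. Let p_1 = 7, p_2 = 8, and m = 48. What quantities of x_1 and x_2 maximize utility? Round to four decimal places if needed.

MRS = MU_x_1/MU_x_2 = (3/4)·(x_2/x_1)^(4/3). Set equal to p_1/p_2.
Solve for the ratio: x_2/x_1 = [(4/3)·p_1/p_2]^(0.75).
Substitute x_2 = (x_2/x_1)·x_1 into the budget: x_1* = m/(p_1 + p_2·(x_2/x_1)).
Numerically x_2/x_1 = 1.122561, so x_1* = 48/(7 + 8·1.122561) = 3.0037 and x_2* = 1.122561·3.0037 = 3.3718.

x_1* = 3.0037, x_2* = 3.3718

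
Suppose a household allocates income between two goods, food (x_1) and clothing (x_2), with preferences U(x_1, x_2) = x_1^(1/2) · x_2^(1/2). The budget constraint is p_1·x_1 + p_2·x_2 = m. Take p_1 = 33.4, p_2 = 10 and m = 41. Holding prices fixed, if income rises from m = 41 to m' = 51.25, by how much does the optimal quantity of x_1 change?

Demand: x_1*(p_1,p_2,m) = 0.5·m/p_1 and x_2* = 0.5·m/p_2.
At p_1=33.4, p_2=10, m=41: x_1* = 0.5·41/33.4 = 0.6138.
At m' = 51.25: x_1* = 0.7672. Change: 0.7672 − 0.6138 = 0.1534.

Δx_1* = 0.1534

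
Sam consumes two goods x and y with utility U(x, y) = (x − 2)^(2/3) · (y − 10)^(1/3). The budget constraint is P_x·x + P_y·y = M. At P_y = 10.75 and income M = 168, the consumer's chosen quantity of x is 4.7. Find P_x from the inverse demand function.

MRS = 2·(y−10)/(x−2). Tangency with P_x/P_y gives y−10 = (1/2)·(P_x/P_y)·(x−2).
Substituting into the budget: x* = 2 + 2/3·(M − 2·P_x − 10·P_y)/P_x, and y* = 10 + 1/3·(…)/P_y.
Set x* = 4.7 in the demand function and solve for P_x: P_x = 10.

P_x = 10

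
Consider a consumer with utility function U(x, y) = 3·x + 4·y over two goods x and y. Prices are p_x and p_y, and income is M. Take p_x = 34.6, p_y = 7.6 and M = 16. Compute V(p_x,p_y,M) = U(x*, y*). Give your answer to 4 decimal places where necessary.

Linear utility — the consumer picks whichever good has higher MU/price: 3/34.6 = 0.0867 vs 4/7.6 = 0.5263.
y gives more utility per dollar, so spend all income on y: y* = M/p_y, x* = 0.
Numerically: x* = 0, y* = 2.1053.
Utility at the optimum: U(0, 2.1053) = 8.4211.

V = 8.4211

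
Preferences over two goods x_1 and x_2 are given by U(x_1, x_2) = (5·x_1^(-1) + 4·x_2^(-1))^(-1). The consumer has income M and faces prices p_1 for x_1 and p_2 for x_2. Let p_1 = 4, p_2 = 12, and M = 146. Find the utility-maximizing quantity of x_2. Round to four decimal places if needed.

From the CES first-order condition, (5/4)·(x_2/x_1)^(2) = p_1/p_2.
Hence x_2/x_1 = ((4/5)·p_1/p_2)^(1/(2)), i.e. raised to the 0.5 power.
Substitute x_2 = (x_2/x_1)·x_1 into the budget: x_1* = M/(p_1 + p_2·(x_2/x_1)).
Numerically x_2/x_1 = 0.516398, so x_1* = 146/(4 + 12·0.516398) = 14.3183 and x_2* = 0.516398·14.3183 = 7.3939.

x_2* = 7.3939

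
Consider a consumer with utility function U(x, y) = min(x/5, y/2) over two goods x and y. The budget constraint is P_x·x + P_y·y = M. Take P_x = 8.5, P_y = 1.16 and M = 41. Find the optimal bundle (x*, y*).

x* = 4.5739, y* = 1.8295

Leontief preferences: the optimum is at the kink where x/5 = y/2, i.e. y = (2/5)·x.
Budget: P_x·x + P_y·(2/5)·x = M, so (5·P_x + 2·P_y)·x = 5·M.
Demand: x*(P_x,P_y,M) = 5·M/(5·P_x + 2·P_y), y* = 2·M/(5·P_x + 2·P_y).
Here 5·8.5 + 2·1.16 = 44.82, giving x* = 4.5739 and y* = 1.8295.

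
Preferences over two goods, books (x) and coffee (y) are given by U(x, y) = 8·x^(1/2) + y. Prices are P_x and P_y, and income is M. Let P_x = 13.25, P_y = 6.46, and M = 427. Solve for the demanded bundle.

x* = 3.8032, y* = 58.2983

Solve: √x = 4·P_y/P_x, so x*(P_x,P_y) = (4·P_y/P_x)², and y* = (M − P_x·x*)/P_y.
Plugging in: x* = (4·6.46/13.25)² = 3.8032, y* = 58.2983.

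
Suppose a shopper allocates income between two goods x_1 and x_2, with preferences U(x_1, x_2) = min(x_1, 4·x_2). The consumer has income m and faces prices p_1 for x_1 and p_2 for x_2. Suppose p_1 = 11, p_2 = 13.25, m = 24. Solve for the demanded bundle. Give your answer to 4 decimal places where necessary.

x_1* = 1.6769, x_2* = 0.4192

With perfect complements, no substitution: consume in ratio x_1:x_2 = 4:1.
Budget: p_1·x_1 + p_2·(1/4)·x_1 = m, so (4·p_1 + p_2)·x_1 = 4·m.
Demand: x_1*(p_1,p_2,m) = 4·m/(4·p_1 + p_2), x_2* = m/(4·p_1 + p_2).
Here 4·11 + 13.25 = 57.25, giving x_1* = 1.6769 and x_2* = 0.4192.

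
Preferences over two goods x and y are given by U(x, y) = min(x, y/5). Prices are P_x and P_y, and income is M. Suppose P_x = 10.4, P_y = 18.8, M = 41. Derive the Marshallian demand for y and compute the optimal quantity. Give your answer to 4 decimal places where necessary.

Leontief preferences: the optimum is at the kink where x/1 = y/5, i.e. y = 5·x.
Budget: P_x·x + P_y·5·x = M, so (P_x + 5·P_y)·x = M.
Demand: x*(P_x,P_y,M) = M/(P_x + 5·P_y), y* = 5·M/(P_x + 5·P_y).
Here 10.4 + 5·18.8 = 104.4, giving y* = 1.9636.

y* = 1.9636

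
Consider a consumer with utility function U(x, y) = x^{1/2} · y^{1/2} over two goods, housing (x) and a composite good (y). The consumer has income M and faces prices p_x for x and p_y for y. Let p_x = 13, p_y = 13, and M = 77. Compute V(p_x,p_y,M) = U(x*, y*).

Demand: x*(p_x,p_y,M) = 0.5·M/p_x and y* = 0.5·M/p_y.
At p_x=13, p_y=13, M=77: x* = 0.5·77/13 = 2.9615, y* = 2.9615.
Utility at the optimum: U(2.9615, 2.9615) = 2.9615.

V = 2.9615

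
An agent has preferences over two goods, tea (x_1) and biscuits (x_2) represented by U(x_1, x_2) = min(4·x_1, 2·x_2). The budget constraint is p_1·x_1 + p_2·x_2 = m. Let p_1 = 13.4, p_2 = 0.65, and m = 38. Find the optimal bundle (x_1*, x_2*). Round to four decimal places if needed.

Leontief preferences: the optimum is at the kink where x_1/2 = x_2/4, i.e. x_2 = 2·x_1.
Budget: p_1·x_1 + p_2·2·x_1 = m, so (2·p_1 + 4·p_2)·x_1 = 2·m.
Demand: x_1*(p_1,p_2,m) = 2·m/(2·p_1 + 4·p_2), x_2* = 4·m/(2·p_1 + 4·p_2).
Here 2·13.4 + 4·0.65 = 29.4, giving x_1* = 2.585 and x_2* = 5.1701.

x_1* = 2.585, x_2* = 5.1701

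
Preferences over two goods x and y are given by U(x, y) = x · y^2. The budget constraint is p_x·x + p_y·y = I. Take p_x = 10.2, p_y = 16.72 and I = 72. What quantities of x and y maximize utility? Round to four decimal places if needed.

x* = 2.3529, y* = 2.8708

Tangency: MRS = (1/2)·y/x = p_x/p_y.
Rearranging, p_y·y = 2·p_x·x. Substituting into the budget gives p_x·x·(1 + 2) = I.
Demand: x*(p_x,p_y,I) = 1/3·I/p_x and y* = 2/3·I/p_y.
At p_x=10.2, p_y=16.72, I=72: x* = 1/3·72/10.2 = 2.3529, y* = 2.8708.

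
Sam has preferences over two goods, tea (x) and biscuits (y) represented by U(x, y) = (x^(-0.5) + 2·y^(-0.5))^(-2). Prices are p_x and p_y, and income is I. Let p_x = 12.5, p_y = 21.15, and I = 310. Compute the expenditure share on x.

From the CES first-order condition, (1/2)·(y/x)^(1.5) = p_x/p_y.
Solve for the ratio: y/x = [2·p_x/p_y]^(2/3).
With the ratio pinned down, the budget gives x* = I/(p_x + p_y·(y/x)) and y* = (y/x)·x*.
Numerically y/x = 1.117943, so x* = 310/(12.5 + 21.15·1.117943) = 8.5767 and y* = 1.117943·8.5767 = 9.5882.
Expenditure on x: 12.5·8.5767 = 107.2086; share = 0.3458.

share on x = 0.3458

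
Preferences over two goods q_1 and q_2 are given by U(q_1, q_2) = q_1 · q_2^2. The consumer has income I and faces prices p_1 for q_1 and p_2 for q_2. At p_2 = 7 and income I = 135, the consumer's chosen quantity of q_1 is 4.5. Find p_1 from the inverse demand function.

MU_q_1/MU_q_2 = (q_2)/(2·q_1); tangency sets this equal to p_1/p_2.
So p_2·q_2 = 2·p_1·q_1; combined with the budget, a share 1/3 of income goes to q_1.
Demand: q_1*(p_1,p_2,I) = 1/3·I/p_1 and q_2* = 2/3·I/p_2.
Set q_1* = 4.5 in the demand function and solve for p_1: p_1 = 10.

p_1 = 10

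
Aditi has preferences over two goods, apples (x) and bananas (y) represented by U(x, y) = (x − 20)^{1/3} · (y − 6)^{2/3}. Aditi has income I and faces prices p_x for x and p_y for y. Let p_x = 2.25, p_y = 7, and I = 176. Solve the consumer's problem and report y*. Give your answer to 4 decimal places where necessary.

MRS = (1/2)·(y−6)/(x−20). Tangency with p_x/p_y gives y−6 = 2·(p_x/p_y)·(x−20).
Substituting into the budget: x* = 20 + 1/3·(I − 20·p_x − 6·p_y)/p_x, and y* = 6 + 2/3·(…)/p_y.
Discretionary income = 176 − 20·2.25 − 6·7 = 89; y* = 6 + 2/3·89/7 = 14.4762.

y* = 14.4762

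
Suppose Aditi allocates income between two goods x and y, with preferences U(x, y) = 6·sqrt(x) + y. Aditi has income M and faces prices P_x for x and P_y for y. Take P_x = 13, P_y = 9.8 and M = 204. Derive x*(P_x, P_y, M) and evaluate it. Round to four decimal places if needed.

Utility is quasi-linear in y; the FOC for x is 3/√x = P_x/P_y.
Thus x* = (3·P_y/P_x)² — independent of M — with the rest of income spent on y.
Plugging in: x* = (3·9.8/13)² = 5.1146.

x* = 5.1146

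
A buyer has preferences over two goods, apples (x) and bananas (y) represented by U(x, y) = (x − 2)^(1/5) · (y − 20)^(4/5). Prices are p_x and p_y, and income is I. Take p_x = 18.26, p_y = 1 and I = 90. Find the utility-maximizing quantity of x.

This is Cobb-Douglas in (x−2, y−20): tangency gives 0.2·p_y·(y−20) = 0.8·p_x·(x−2).
After buying the subsistence bundle (2, 20), a share 0.2 of the remaining income goes to x: x* = 2 + 0.2·(I − 2p_x − 20p_y)/p_x.
Discretionary income = 90 − 2·18.26 − 20·1 = 33.48; x* = 2 + 0.2·33.48/18.26 = 2.3667.

x* = 2.3667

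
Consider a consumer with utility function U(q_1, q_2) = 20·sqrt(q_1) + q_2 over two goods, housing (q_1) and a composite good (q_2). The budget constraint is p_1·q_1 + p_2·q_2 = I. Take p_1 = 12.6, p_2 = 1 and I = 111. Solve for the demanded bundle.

q_1* = 0.6299, q_2* = 103.0635

MU_q_1 = 10/√q_1, MU_q_2 = 1. Tangency: 10/√q_1 = p_1/p_2.
Thus q_1* = (10·p_2/p_1)² — independent of I — with the rest of income spent on q_2.
Plugging in: q_1* = (10·1/12.6)² = 0.6299, q_2* = 103.0635.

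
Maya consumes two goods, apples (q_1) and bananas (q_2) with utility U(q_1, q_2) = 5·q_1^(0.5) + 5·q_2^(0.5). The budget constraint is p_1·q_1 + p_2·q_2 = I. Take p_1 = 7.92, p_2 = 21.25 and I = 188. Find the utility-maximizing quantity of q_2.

q_2* = 2.4021

Numerically q_2/q_1 = 0.13891, so q_1* = 188/(7.92 + 21.25·0.13891) = 17.2924 and q_2* = 0.13891·17.2924 = 2.4021.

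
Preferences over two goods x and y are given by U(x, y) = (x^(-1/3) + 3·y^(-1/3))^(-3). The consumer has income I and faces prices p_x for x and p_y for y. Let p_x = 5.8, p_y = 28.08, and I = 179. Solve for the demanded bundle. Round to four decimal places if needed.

MRS = MU_x/MU_y = (1/3)·(y/x)^(4/3). Set equal to p_x/p_y.
Hence y/x = (3·p_x/p_y)^(1/(4/3)), i.e. raised to the 0.75 power.
Substitute y = (y/x)·x into the budget: x* = I/(p_x + p_y·(y/x)).
Numerically y/x = 0.698416, so x* = 179/(5.8 + 28.08·0.698416) = 7.044 and y* = 0.698416·7.044 = 4.9197.

x* = 7.044, y* = 4.9197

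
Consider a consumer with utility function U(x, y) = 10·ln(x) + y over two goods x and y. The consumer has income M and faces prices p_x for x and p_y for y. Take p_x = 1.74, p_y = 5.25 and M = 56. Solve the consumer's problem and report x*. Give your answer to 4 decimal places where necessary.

x* = 30.1724

Set MRS = p_x/p_y: (10/x)/1 = p_x/p_y.
So x*(p_x,p_y) = 10·p_y/p_x, independent of income; and y* = (M − 10·p_y)/p_y.
At the given prices: x* = 10·5.25/1.74 = 30.1724.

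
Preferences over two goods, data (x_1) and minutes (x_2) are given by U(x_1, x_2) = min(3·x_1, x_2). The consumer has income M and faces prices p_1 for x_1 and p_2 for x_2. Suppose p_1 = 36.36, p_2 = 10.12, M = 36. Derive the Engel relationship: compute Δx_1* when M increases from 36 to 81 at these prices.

Leontief preferences: the optimum is at the kink where x_1/1 = x_2/3, i.e. x_2 = 3·x_1.
Budget: p_1·x_1 + p_2·3·x_1 = M, so (p_1 + 3·p_2)·x_1 = M.
Demand: x_1*(p_1,p_2,M) = M/(p_1 + 3·p_2), x_2* = 3·M/(p_1 + 3·p_2).
Here 36.36 + 3·10.12 = 66.72, giving x_1* = 0.5396.
At M' = 81: x_1* = 1.214. Change: 1.214 − 0.5396 = 0.6745.

Δx_1* = 0.6745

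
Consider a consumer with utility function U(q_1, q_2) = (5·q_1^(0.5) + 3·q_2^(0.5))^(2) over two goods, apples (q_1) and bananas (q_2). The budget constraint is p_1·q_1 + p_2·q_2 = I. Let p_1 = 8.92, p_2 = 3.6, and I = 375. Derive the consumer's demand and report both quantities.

q_1* = 22.2201, q_2* = 49.1103

From the CES first-order condition, (5/3)·(q_2/q_1)^(0.5) = p_1/p_2.
Hence q_2/q_1 = ((3/5)·p_1/p_2)^(1/(0.5)), i.e. raised to the 2 power.
Substitute q_2 = (q_2/q_1)·q_1 into the budget: q_1* = I/(p_1 + p_2·(q_2/q_1)).
Numerically q_2/q_1 = 2.210178, so q_1* = 375/(8.92 + 3.6·2.210178) = 22.2201 and q_2* = 2.210178·22.2201 = 49.1103.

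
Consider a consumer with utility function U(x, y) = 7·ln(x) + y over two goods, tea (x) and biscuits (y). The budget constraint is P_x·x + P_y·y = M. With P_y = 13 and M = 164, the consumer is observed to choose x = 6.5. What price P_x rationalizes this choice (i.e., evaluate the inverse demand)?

P_x = 14

MU_x = 7/x, MU_y = 1. Tangency: 7/x = P_x/P_y.
So x*(P_x,P_y) = 7·P_y/P_x, independent of income; and y* = (M − 7·P_y)/P_y.
Set x* = 6.5 in the demand function and solve for P_x: P_x = 14.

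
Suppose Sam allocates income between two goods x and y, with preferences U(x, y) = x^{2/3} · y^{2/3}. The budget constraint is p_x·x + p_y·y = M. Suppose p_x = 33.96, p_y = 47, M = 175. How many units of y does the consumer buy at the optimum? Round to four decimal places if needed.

y* = 1.8617

At p_x=33.96, p_y=47, M=175: y* = 0.5·175/47 = 1.8617.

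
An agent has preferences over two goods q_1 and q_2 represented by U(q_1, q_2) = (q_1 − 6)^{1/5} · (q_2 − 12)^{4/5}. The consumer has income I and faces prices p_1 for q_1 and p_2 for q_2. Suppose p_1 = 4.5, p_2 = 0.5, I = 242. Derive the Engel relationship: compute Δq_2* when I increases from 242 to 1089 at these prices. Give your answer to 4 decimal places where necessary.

Discretionary income = 242 − 6·4.5 − 12·0.5 = 209; q_2* = 12 + 0.8·209/0.5 = 346.4.
At I' = 1089: q_2* = 1701.6. Change: 1701.6 − 346.4 = 1355.2.

Δq_2* = 1355.2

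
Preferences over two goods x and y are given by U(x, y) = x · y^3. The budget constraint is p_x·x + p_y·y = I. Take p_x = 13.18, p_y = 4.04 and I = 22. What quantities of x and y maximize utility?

Tangency: MRS = (1/3)·y/x = p_x/p_y.
So p_y·y = 3·p_x·x; combined with the budget, a share 0.25 of income goes to x.
Demand: x*(p_x,p_y,I) = 0.25·I/p_x and y* = 0.75·I/p_y.
At p_x=13.18, p_y=4.04, I=22: x* = 0.25·22/13.18 = 0.4173, y* = 4.0842.

x* = 0.4173, y* = 4.0842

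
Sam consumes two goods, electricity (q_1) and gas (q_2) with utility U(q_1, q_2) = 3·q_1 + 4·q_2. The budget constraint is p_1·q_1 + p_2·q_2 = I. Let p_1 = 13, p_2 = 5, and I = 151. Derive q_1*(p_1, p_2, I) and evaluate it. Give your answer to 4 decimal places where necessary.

Linear utility — the consumer picks whichever good has higher MU/price: 3/13 = 0.2308 vs 4/5 = 0.8.
q_2 gives more utility per dollar, so spend all income on q_2: q_2* = I/p_2, q_1* = 0.
Numerically: q_1* = 0, q_2* = 30.2.

q_1* = 0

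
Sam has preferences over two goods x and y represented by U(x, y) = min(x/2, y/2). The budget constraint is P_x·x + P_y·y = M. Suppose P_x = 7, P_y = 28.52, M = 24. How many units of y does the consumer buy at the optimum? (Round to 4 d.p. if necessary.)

y* = 0.6757

Demand: x*(P_x,P_y,M) = 2·M/(2·P_x + 2·P_y), y* = 2·M/(2·P_x + 2·P_y).
Here 2·7 + 2·28.52 = 71.04, giving y* = 0.6757.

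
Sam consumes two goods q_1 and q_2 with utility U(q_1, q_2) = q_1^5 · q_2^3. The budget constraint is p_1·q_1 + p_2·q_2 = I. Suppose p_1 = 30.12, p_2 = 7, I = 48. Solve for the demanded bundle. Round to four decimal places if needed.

q_1* = 0.996, q_2* = 2.5714

The MRS is (5/3)·q_2/q_1. Set MRS = p_1/p_2.
So 5·p_2·q_2 = 3·p_1·q_1; combined with the budget, a share 0.625 of income goes to q_1.
Demand: q_1*(p_1,p_2,I) = 0.625·I/p_1 and q_2* = 0.375·I/p_2.
At p_1=30.12, p_2=7, I=48: q_1* = 0.625·48/30.12 = 0.996, q_2* = 2.5714.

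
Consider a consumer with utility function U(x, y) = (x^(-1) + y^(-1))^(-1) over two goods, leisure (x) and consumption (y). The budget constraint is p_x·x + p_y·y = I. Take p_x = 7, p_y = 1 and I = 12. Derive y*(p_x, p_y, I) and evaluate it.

y* = 3.2915

Substitute y = (y/x)·x into the budget: x* = I/(p_x + p_y·(y/x)).
Numerically y/x = 2.645751, so x* = 12/(7 + 1·2.645751) = 1.2441 and y* = 2.645751·1.2441 = 3.2915.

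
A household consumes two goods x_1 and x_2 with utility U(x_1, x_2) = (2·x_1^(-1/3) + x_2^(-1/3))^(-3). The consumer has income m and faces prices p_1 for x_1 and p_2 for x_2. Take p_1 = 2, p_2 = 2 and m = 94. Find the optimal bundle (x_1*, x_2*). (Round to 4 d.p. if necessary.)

x_1* = 29.4744, x_2* = 17.5256

MU_x_1 ∝ 2·x_1^(-4/3), MU_x_2 ∝ x_2^(-4/3), so MRS = 2·(x_2/x_1)^(4/3) = p_1/p_2.
Solve for the ratio: x_2/x_1 = [(1/2)·p_1/p_2]^(0.75).
Substitute x_2 = (x_2/x_1)·x_1 into the budget: x_1* = m/(p_1 + p_2·(x_2/x_1)).
Numerically x_2/x_1 = 0.594604, so x_1* = 94/(2 + 2·0.594604) = 29.4744 and x_2* = 0.594604·29.4744 = 17.5256.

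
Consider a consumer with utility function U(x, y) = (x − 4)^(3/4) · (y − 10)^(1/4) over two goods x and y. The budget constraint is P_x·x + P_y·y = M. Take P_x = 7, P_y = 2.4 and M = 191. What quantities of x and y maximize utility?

Let x' = x−4, y' = y−10. MRS = 3·y'/x' = P_x/P_y.
After buying the subsistence bundle (4, 10), a share 0.75 of the remaining income goes to x: x* = 4 + 0.75·(M − 4P_x − 10P_y)/P_x.
Discretionary income = 191 − 4·7 − 10·2.4 = 139; x* = 4 + 0.75·139/7 = 18.8929; y* = 10 + 0.25·139/2.4 = 24.4792.

x* = 18.8929, y* = 24.4792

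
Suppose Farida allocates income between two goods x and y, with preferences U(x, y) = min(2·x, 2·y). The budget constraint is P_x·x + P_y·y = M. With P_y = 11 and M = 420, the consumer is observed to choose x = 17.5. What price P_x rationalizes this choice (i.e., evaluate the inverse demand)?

P_x = 13

Leontief preferences: the optimum is at the kink where x/2 = y/2, i.e. y = x.
Budget: P_x·x + P_y·x = M, so (2·P_x + 2·P_y)·x = 2·M.
Demand: x*(P_x,P_y,M) = 2·M/(2·P_x + 2·P_y), y* = 2·M/(2·P_x + 2·P_y).
Set x* = 17.5 in the demand function and solve for P_x: P_x = 13.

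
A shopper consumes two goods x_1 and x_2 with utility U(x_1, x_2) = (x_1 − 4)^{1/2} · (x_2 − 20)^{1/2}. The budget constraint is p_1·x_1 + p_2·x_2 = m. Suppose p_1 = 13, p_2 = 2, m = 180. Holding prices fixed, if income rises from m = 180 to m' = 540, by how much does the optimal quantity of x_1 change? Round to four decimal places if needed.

Δx_1* = 13.8462

Substituting into the budget: x_1* = 4 + 0.5·(m − 4·p_1 − 20·p_2)/p_1, and x_2* = 20 + 0.5·(…)/p_2.
Discretionary income = 180 − 4·13 − 20·2 = 88; x_1* = 4 + 0.5·88/13 = 7.3846.
At m' = 540: x_1* = 21.2308. Change: 21.2308 − 7.3846 = 13.8462.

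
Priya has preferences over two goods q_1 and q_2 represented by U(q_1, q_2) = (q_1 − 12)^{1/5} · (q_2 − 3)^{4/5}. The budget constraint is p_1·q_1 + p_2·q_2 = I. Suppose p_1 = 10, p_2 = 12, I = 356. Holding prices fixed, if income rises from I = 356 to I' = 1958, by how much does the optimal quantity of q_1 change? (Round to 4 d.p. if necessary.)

This is Cobb-Douglas in (q_1−12, q_2−3): tangency gives 0.2·p_2·(q_2−3) = 0.8·p_1·(q_1−12).
After buying the subsistence bundle (12, 3), a share 0.2 of the remaining income goes to q_1: q_1* = 12 + 0.2·(I − 12p_1 − 3p_2)/p_1.
Discretionary income = 356 − 12·10 − 3·12 = 200; q_1* = 12 + 0.2·200/10 = 16.
At I' = 1958: q_1* = 48.04. Change: 48.04 − 16 = 32.04.

Δq_1* = 32.04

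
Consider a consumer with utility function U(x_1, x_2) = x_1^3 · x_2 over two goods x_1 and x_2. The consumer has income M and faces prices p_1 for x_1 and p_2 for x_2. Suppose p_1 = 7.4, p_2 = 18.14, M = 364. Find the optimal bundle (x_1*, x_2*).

x_1* = 36.8919, x_2* = 5.0165

Demand: x_1*(p_1,p_2,M) = 0.75·M/p_1 and x_2* = 0.25·M/p_2.
At p_1=7.4, p_2=18.14, M=364: x_1* = 0.75·364/7.4 = 36.8919, x_2* = 5.0165.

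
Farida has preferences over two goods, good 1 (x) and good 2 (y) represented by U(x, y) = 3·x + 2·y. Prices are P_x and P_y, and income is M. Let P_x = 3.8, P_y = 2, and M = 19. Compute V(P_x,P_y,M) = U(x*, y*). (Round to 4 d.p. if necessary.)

V = 19

Linear utility — the consumer picks whichever good has higher MU/price: 3/3.8 = 0.7895 vs 2/2 = 1.
y gives more utility per dollar, so spend all income on y: y* = M/P_y, x* = 0.
Numerically: x* = 0, y* = 9.5.
Utility at the optimum: U(0, 9.5) = 19.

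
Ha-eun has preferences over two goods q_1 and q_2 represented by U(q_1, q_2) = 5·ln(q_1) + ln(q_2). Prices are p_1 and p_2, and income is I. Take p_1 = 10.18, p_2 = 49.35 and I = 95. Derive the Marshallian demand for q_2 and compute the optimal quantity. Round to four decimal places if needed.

q_2* = 0.3208

The MRS is 5·q_2/q_1. Set MRS = p_1/p_2.
Rearranging, p_2·q_2 = (1/5)·p_1·q_1. Substituting into the budget gives p_1·q_1·(1 + (1/5)) = I.
Demand: q_1*(p_1,p_2,I) = 5/6·I/p_1 and q_2* = 1/6·I/p_2.
At p_1=10.18, p_2=49.35, I=95: q_2* = 1/6·95/49.35 = 0.3208.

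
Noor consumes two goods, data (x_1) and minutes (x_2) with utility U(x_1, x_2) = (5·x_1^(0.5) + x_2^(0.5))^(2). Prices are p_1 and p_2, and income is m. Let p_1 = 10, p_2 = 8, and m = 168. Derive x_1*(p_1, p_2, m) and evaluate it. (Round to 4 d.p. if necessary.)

x_1* = 16

MU_x_1 ∝ 5·x_1^(-0.5), MU_x_2 ∝ x_2^(-0.5), so MRS = 5·(x_2/x_1)^(0.5) = p_1/p_2.
Solve for the ratio: x_2/x_1 = [(1/5)·p_1/p_2]^(2).
Substitute x_2 = (x_2/x_1)·x_1 into the budget: x_1* = m/(p_1 + p_2·(x_2/x_1)).
Numerically x_2/x_1 = 0.0625, so x_1* = 168/(10 + 8·0.0625) = 16.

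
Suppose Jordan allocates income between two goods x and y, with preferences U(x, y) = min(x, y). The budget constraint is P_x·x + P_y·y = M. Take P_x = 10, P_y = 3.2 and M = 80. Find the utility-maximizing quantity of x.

Leontief preferences: the optimum is at the kink where x/1 = y/1, i.e. y = x.
Budget: P_x·x + P_y·x = M, so (P_x + P_y)·x = M.
Demand: x*(P_x,P_y,M) = M/(P_x + P_y), y* = M/(P_x + P_y).
Here 10 + 3.2 = 13.2, giving x* = 6.0606.

x* = 6.0606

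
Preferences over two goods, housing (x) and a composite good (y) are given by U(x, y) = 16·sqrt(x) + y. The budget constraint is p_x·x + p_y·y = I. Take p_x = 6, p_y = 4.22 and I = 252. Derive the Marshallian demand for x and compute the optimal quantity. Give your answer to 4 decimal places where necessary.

x* = 31.6594

MU_x = 8/√x, MU_y = 1. Tangency: 8/√x = p_x/p_y.
Solve: √x = 8·p_y/p_x, so x*(p_x,p_y) = (8·p_y/p_x)², and y* = (I − p_x·x*)/p_y.
Plugging in: x* = (8·4.22/6)² = 31.6594.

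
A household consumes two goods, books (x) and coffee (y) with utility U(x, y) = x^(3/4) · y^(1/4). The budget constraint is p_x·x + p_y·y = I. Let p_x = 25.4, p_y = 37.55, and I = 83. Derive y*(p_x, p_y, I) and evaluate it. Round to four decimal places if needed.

MU_x/MU_y = (0.75·y)/(0.25·x); tangency sets this equal to p_x/p_y.
So 0.75·p_y·y = 0.25·p_x·x; combined with the budget, a share 0.75 of income goes to x.
Demand: x*(p_x,p_y,I) = 0.75·I/p_x and y* = 0.25·I/p_y.
At p_x=25.4, p_y=37.55, I=83: y* = 0.25·83/37.55 = 0.5526.

y* = 0.5526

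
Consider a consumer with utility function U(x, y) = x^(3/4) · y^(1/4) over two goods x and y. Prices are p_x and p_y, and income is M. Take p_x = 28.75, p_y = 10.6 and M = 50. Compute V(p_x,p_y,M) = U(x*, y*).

V = 1.2719

The MRS is 3·y/x. Set MRS = p_x/p_y.
Rearranging, p_y·y = (1/3)·p_x·x. Substituting into the budget gives p_x·x·(1 + (1/3)) = M.
Demand: x*(p_x,p_y,M) = 0.75·M/p_x and y* = 0.25·M/p_y.
At p_x=28.75, p_y=10.6, M=50: x* = 0.75·50/28.75 = 1.3043, y* = 1.1792.
Utility at the optimum: U(1.3043, 1.1792) = 1.2719.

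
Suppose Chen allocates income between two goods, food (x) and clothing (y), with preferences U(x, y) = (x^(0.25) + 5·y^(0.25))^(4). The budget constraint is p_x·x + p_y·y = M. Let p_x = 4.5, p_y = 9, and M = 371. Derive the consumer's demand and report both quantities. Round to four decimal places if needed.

From the CES first-order condition, (1/5)·(y/x)^(0.75) = p_x/p_y.
Hence y/x = (5·p_x/p_y)^(1/(0.75)), i.e. raised to the 4/3 power.
With the ratio pinned down, the budget gives x* = M/(p_x + p_y·(y/x)) and y* = (y/x)·x*.
Numerically y/x = 3.393022, so x* = 371/(4.5 + 9·3.393022) = 10.5887 and y* = 3.393022·10.5887 = 35.9278.

x* = 10.5887, y* = 35.9278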